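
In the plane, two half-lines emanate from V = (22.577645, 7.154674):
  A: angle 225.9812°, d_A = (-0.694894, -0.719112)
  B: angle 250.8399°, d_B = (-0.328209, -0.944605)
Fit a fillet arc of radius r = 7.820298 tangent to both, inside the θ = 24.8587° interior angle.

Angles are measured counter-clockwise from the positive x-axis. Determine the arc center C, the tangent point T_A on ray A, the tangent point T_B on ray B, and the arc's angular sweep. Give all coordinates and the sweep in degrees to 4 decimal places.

bisector direction at 238.4106° = (-0.523829,-0.851823)
center distance |VC| = r/sin(θ/2) = 7.820298/sin(12.4293°) = 36.333664
C = V + |VC|·bis = (3.5450,-23.7952)
T_A = V + ((C−V)·d_A)·d_A = V + 35.4821·d_A = (-2.0787,-18.3609)
T_B = V + ((C−V)·d_B)·d_B = V + 35.4821·d_B = (10.9321,-26.3619)
sweep = 180° − θ = 155.1413°

center=(3.5450,-23.7952) T_A=(-2.0787,-18.3609) T_B=(10.9321,-26.3619) sweep=155.1413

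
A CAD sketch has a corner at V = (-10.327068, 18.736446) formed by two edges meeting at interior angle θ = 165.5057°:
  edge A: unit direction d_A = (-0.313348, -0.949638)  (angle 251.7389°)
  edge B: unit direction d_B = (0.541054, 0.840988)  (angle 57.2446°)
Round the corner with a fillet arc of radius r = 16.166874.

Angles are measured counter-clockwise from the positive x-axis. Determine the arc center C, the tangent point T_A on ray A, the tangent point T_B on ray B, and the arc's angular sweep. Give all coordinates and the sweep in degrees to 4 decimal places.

center=(4.3814,11.7183) T_A=(-10.9713,16.7841) T_B=(-9.2147,20.4654) sweep=14.4943

bisector direction at 334.4918° = (0.902523,-0.430641)
center distance |VC| = r/sin(θ/2) = 16.166874/sin(82.7528°) = 16.297068
C = V + |VC|·bis = (4.3814,11.7183)
T_A = V + ((C−V)·d_A)·d_A = V + 2.0559·d_A = (-10.9713,16.7841)
T_B = V + ((C−V)·d_B)·d_B = V + 2.0559·d_B = (-9.2147,20.4654)
sweep = 180° − θ = 14.4943°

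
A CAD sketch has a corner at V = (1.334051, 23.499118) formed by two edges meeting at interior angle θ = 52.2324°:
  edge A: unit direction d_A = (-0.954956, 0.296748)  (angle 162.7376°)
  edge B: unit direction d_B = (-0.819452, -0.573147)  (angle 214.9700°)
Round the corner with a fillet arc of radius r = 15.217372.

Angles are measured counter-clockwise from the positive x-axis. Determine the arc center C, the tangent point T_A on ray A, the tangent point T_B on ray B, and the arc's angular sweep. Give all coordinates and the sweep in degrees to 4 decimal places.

center=(-32.8238,18.1784) T_A=(-28.3081,32.7103) T_B=(-24.1020,5.7084) sweep=127.7676

bisector direction at 188.8538° = (-0.988084,-0.153914)
center distance |VC| = r/sin(θ/2) = 15.217372/sin(26.1162°) = 34.569768
C = V + |VC|·bis = (-32.8238,18.1784)
T_A = V + ((C−V)·d_A)·d_A = V + 31.0403·d_A = (-28.3081,32.7103)
T_B = V + ((C−V)·d_B)·d_B = V + 31.0403·d_B = (-24.1020,5.7084)
sweep = 180° − θ = 127.7676°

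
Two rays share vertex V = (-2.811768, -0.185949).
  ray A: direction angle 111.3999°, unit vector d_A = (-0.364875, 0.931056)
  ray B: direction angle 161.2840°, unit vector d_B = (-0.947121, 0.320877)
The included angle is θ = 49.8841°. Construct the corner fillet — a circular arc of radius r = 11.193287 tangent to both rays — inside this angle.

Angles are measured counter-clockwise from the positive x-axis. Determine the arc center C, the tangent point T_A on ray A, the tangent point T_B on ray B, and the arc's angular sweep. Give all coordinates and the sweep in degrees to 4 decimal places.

center=(-22.0150,18.1382) T_A=(-11.5934,22.2223) T_B=(-25.6067,7.5368) sweep=130.1159

bisector direction at 136.3419° = (-0.723473,0.690353)
center distance |VC| = r/sin(θ/2) = 11.193287/sin(24.9420°) = 26.543159
C = V + |VC|·bis = (-22.0150,18.1382)
T_A = V + ((C−V)·d_A)·d_A = V + 24.0676·d_A = (-11.5934,22.2223)
T_B = V + ((C−V)·d_B)·d_B = V + 24.0676·d_B = (-25.6067,7.5368)
sweep = 180° − θ = 130.1159°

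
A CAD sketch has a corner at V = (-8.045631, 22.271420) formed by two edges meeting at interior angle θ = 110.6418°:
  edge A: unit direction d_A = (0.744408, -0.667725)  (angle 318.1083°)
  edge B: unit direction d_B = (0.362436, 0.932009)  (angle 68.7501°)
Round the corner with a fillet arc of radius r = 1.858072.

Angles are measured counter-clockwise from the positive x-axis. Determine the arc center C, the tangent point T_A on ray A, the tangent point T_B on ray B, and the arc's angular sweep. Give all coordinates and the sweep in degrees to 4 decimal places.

bisector direction at 13.4292° = (0.972658,0.232244)
center distance |VC| = r/sin(θ/2) = 1.858072/sin(55.3209°) = 2.259462
C = V + |VC|·bis = (-5.8479,22.7962)
T_A = V + ((C−V)·d_A)·d_A = V + 1.2856·d_A = (-7.0886,21.4130)
T_B = V + ((C−V)·d_B)·d_B = V + 1.2856·d_B = (-7.5797,23.4696)
sweep = 180° − θ = 69.3582°

center=(-5.8479,22.7962) T_A=(-7.0886,21.4130) T_B=(-7.5797,23.4696) sweep=69.3582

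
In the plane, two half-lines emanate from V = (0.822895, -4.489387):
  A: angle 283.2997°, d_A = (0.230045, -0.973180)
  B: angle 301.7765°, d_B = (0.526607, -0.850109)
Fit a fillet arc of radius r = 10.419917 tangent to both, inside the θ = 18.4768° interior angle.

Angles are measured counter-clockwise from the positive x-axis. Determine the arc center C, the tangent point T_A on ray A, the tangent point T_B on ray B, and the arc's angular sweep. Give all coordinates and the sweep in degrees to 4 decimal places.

bisector direction at 292.5381° = (0.383298,-0.923625)
center distance |VC| = r/sin(θ/2) = 10.419917/sin(9.2384°) = 64.904319
C = V + |VC|·bis = (25.7006,-64.4366)
T_A = V + ((C−V)·d_A)·d_A = V + 64.0624·d_A = (15.5601,-66.8337)
T_B = V + ((C−V)·d_B)·d_B = V + 64.0624·d_B = (34.5586,-58.9494)
sweep = 180° − θ = 161.5232°

center=(25.7006,-64.4366) T_A=(15.5601,-66.8337) T_B=(34.5586,-58.9494) sweep=161.5232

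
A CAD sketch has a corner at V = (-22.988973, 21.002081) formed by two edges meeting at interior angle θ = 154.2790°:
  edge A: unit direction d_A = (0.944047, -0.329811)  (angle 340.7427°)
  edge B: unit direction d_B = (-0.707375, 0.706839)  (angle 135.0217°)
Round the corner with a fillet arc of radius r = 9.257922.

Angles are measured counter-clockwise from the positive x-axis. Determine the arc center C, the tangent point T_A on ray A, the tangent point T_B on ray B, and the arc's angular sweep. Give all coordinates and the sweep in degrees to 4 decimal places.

center=(-17.9402,29.0449) T_A=(-20.9936,20.3050) T_B=(-24.4841,22.4961) sweep=25.7210

bisector direction at 57.8822° = (0.531662,0.846957)
center distance |VC| = r/sin(θ/2) = 9.257922/sin(77.1395°) = 9.496134
C = V + |VC|·bis = (-17.9402,29.0449)
T_A = V + ((C−V)·d_A)·d_A = V + 2.1136·d_A = (-20.9936,20.3050)
T_B = V + ((C−V)·d_B)·d_B = V + 2.1136·d_B = (-24.4841,22.4961)
sweep = 180° − θ = 25.7210°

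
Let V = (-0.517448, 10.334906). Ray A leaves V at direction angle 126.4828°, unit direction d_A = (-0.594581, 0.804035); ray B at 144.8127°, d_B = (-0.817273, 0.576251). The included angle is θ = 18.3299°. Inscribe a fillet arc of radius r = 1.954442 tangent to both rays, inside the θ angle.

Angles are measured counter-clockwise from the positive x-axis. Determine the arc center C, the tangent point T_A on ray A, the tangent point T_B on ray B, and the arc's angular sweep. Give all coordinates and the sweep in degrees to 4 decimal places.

bisector direction at 135.6478° = (-0.715056,0.699068)
center distance |VC| = r/sin(θ/2) = 1.954442/sin(9.1649°) = 12.270688
C = V + |VC|·bis = (-9.2917,18.9129)
T_A = V + ((C−V)·d_A)·d_A = V + 12.1140·d_A = (-7.7202,20.0750)
T_B = V + ((C−V)·d_B)·d_B = V + 12.1140·d_B = (-10.4179,17.3156)
sweep = 180° − θ = 161.6701°

center=(-9.2917,18.9129) T_A=(-7.7202,20.0750) T_B=(-10.4179,17.3156) sweep=161.6701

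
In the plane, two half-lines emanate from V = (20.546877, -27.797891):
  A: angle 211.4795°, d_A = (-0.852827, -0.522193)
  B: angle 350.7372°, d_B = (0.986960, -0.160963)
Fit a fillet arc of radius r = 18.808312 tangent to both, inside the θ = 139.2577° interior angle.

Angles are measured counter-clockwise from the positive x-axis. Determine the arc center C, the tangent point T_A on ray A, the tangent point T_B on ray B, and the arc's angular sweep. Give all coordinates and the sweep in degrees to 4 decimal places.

center=(24.4123,-47.4851) T_A=(14.5908,-31.4449) T_B=(27.4398,-28.9221) sweep=40.7423

bisector direction at 281.1084° = (0.192665,-0.981265)
center distance |VC| = r/sin(θ/2) = 18.808312/sin(69.6288°) = 20.063111
C = V + |VC|·bis = (24.4123,-47.4851)
T_A = V + ((C−V)·d_A)·d_A = V + 6.9840·d_A = (14.5908,-31.4449)
T_B = V + ((C−V)·d_B)·d_B = V + 6.9840·d_B = (27.4398,-28.9221)
sweep = 180° − θ = 40.7423°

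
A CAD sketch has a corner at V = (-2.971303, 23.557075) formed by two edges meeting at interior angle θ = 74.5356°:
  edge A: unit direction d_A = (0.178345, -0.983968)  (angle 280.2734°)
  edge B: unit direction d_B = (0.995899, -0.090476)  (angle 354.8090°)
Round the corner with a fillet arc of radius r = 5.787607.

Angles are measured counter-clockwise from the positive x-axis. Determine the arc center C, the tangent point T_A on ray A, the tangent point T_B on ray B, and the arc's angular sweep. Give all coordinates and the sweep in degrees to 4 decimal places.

center=(4.0800,17.1050) T_A=(-1.6148,16.0728) T_B=(4.6037,22.8689) sweep=105.4644

bisector direction at 317.5412° = (0.737763,-0.675060)
center distance |VC| = r/sin(θ/2) = 5.787607/sin(37.2678°) = 9.557742
C = V + |VC|·bis = (4.0800,17.1050)
T_A = V + ((C−V)·d_A)·d_A = V + 7.6062·d_A = (-1.6148,16.0728)
T_B = V + ((C−V)·d_B)·d_B = V + 7.6062·d_B = (4.6037,22.8689)
sweep = 180° − θ = 105.4644°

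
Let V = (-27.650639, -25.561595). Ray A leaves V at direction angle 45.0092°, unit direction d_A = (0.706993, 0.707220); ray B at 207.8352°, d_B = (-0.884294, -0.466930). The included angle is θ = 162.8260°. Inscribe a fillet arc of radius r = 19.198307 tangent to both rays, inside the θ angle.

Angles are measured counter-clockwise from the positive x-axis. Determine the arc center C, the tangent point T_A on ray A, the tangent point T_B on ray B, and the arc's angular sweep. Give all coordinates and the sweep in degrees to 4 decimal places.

center=(-39.1785,-9.9383) T_A=(-25.6011,-23.5114) T_B=(-30.2142,-26.9152) sweep=17.1740

bisector direction at 126.4222° = (-0.593731,0.804664)
center distance |VC| = r/sin(θ/2) = 19.198307/sin(81.4130°) = 19.415954
C = V + |VC|·bis = (-39.1785,-9.9383)
T_A = V + ((C−V)·d_A)·d_A = V + 2.8990·d_A = (-25.6011,-23.5114)
T_B = V + ((C−V)·d_B)·d_B = V + 2.8990·d_B = (-30.2142,-26.9152)
sweep = 180° − θ = 17.1740°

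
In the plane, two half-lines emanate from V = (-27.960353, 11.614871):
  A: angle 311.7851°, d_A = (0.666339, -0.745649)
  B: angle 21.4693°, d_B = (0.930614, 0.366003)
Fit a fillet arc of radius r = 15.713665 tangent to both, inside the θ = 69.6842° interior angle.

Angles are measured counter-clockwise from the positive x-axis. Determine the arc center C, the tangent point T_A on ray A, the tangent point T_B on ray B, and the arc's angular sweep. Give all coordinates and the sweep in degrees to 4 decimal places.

bisector direction at 346.6272° = (0.972886,-0.231286)
center distance |VC| = r/sin(θ/2) = 15.713665/sin(34.8421°) = 27.504295
C = V + |VC|·bis = (-1.2018,5.2535)
T_A = V + ((C−V)·d_A)·d_A = V + 22.5736·d_A = (-12.9187,-5.2171)
T_B = V + ((C−V)·d_B)·d_B = V + 22.5736·d_B = (-6.9531,19.8769)
sweep = 180° − θ = 110.3158°

center=(-1.2018,5.2535) T_A=(-12.9187,-5.2171) T_B=(-6.9531,19.8769) sweep=110.3158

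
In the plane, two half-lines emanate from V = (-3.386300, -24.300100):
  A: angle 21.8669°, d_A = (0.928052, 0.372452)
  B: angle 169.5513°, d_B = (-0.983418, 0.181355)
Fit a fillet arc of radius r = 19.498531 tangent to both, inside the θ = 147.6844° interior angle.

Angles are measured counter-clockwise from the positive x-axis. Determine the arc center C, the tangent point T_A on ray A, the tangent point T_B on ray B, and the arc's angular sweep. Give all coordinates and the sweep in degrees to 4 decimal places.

center=(-5.4057,-4.1004) T_A=(1.8565,-22.1960) T_B=(-8.9419,-23.2756) sweep=32.3156

bisector direction at 95.7091° = (-0.099478,0.995040)
center distance |VC| = r/sin(θ/2) = 19.498531/sin(73.8422°) = 20.300420
C = V + |VC|·bis = (-5.4057,-4.1004)
T_A = V + ((C−V)·d_A)·d_A = V + 5.6493·d_A = (1.8565,-22.1960)
T_B = V + ((C−V)·d_B)·d_B = V + 5.6493·d_B = (-8.9419,-23.2756)
sweep = 180° − θ = 32.3156°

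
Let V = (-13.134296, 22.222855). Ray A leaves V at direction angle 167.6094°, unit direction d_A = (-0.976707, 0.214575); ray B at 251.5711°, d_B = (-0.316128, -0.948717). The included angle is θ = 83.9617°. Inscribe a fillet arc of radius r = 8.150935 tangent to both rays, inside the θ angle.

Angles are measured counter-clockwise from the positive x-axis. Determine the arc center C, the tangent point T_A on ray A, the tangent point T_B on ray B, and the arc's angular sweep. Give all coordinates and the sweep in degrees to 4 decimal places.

bisector direction at 209.5903° = (-0.869579,-0.493794)
center distance |VC| = r/sin(θ/2) = 8.150935/sin(41.9808°) = 12.185905
C = V + |VC|·bis = (-23.7309,16.2055)
T_A = V + ((C−V)·d_A)·d_A = V + 9.0586·d_A = (-21.9819,24.1666)
T_B = V + ((C−V)·d_B)·d_B = V + 9.0586·d_B = (-15.9980,13.6288)
sweep = 180° − θ = 96.0383°

center=(-23.7309,16.2055) T_A=(-21.9819,24.1666) T_B=(-15.9980,13.6288) sweep=96.0383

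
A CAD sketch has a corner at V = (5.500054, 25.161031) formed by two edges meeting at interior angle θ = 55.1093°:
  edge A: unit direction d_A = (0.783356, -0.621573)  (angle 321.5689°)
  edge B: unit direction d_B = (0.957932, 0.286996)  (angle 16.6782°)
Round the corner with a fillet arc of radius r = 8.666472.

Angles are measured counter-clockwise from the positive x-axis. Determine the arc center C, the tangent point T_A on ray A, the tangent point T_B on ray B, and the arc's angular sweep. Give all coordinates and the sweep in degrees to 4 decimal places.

bisector direction at 349.1235° = (0.982036,-0.188692)
center distance |VC| = r/sin(θ/2) = 8.666472/sin(27.5546°) = 18.734492
C = V + |VC|·bis = (23.8980,21.6260)
T_A = V + ((C−V)·d_A)·d_A = V + 16.6094·d_A = (18.5112,14.8371)
T_B = V + ((C−V)·d_B)·d_B = V + 16.6094·d_B = (21.4108,29.9279)
sweep = 180° − θ = 124.8907°

center=(23.8980,21.6260) T_A=(18.5112,14.8371) T_B=(21.4108,29.9279) sweep=124.8907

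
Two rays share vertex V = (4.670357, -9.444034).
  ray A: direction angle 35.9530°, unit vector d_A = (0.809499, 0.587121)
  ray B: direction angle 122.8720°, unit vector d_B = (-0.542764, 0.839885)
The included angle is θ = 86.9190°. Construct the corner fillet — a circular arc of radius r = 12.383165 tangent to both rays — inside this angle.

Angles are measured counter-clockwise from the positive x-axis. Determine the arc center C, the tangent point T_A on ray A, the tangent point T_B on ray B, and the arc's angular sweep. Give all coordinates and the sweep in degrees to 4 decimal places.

bisector direction at 79.4125° = (0.183737,0.982975)
center distance |VC| = r/sin(θ/2) = 12.383165/sin(43.4595°) = 18.002929
C = V + |VC|·bis = (7.9782,8.2524)
T_A = V + ((C−V)·d_A)·d_A = V + 13.0676·d_A = (15.2486,-1.7718)
T_B = V + ((C−V)·d_B)·d_B = V + 13.0676·d_B = (-2.4223,1.5313)
sweep = 180° − θ = 93.0810°

center=(7.9782,8.2524) T_A=(15.2486,-1.7718) T_B=(-2.4223,1.5313) sweep=93.0810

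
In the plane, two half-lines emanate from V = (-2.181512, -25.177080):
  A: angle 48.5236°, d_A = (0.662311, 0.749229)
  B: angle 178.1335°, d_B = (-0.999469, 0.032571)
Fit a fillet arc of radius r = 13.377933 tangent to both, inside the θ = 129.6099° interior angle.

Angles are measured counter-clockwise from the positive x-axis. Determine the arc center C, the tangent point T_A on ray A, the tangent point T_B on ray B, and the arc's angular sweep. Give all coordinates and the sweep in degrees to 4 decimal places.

center=(-8.0362,-11.6013) T_A=(1.9869,-20.4616) T_B=(-8.4719,-24.9721) sweep=50.3901

bisector direction at 113.3286° = (-0.396003,0.918249)
center distance |VC| = r/sin(θ/2) = 13.377933/sin(64.8050°) = 14.784471
C = V + |VC|·bis = (-8.0362,-11.6013)
T_A = V + ((C−V)·d_A)·d_A = V + 6.2938·d_A = (1.9869,-20.4616)
T_B = V + ((C−V)·d_B)·d_B = V + 6.2938·d_B = (-8.4719,-24.9721)
sweep = 180° − θ = 50.3901°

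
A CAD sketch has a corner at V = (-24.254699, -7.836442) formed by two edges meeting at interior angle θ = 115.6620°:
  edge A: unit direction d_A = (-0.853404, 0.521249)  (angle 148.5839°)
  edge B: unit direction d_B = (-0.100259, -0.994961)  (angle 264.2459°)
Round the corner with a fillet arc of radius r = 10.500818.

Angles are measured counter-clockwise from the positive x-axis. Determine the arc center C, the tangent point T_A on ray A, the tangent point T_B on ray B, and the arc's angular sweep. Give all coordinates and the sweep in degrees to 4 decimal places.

bisector direction at 206.4149° = (-0.895596,-0.444868)
center distance |VC| = r/sin(θ/2) = 10.500818/sin(57.8310°) = 12.405256
C = V + |VC|·bis = (-35.3648,-13.3551)
T_A = V + ((C−V)·d_A)·d_A = V + 6.6048·d_A = (-29.8913,-4.3937)
T_B = V + ((C−V)·d_B)·d_B = V + 6.6048·d_B = (-24.9169,-14.4079)
sweep = 180° − θ = 64.3380°

center=(-35.3648,-13.3551) T_A=(-29.8913,-4.3937) T_B=(-24.9169,-14.4079) sweep=64.3380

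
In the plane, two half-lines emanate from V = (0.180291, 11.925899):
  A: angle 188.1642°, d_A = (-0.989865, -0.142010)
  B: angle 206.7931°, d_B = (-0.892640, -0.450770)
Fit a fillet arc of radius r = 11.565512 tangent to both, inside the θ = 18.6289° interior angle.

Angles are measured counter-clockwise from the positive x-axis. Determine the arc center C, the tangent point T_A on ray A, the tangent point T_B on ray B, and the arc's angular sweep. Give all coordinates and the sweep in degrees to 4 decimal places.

bisector direction at 197.4786° = (-0.953829,-0.300350)
center distance |VC| = r/sin(θ/2) = 11.565512/sin(9.3145°) = 71.457022
C = V + |VC|·bis = (-67.9775,-9.5362)
T_A = V + ((C−V)·d_A)·d_A = V + 70.5149·d_A = (-69.6199,1.9121)
T_B = V + ((C−V)·d_B)·d_B = V + 70.5149·d_B = (-62.7641,-19.8601)
sweep = 180° − θ = 161.3711°

center=(-67.9775,-9.5362) T_A=(-69.6199,1.9121) T_B=(-62.7641,-19.8601) sweep=161.3711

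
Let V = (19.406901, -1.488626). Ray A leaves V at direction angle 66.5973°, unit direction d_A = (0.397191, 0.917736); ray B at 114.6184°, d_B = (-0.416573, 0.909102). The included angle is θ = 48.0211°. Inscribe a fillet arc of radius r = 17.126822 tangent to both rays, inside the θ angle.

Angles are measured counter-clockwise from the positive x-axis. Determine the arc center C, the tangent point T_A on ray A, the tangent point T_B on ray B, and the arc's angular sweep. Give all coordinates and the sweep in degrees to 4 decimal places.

bisector direction at 90.6078° = (-0.010609,0.999944)
center distance |VC| = r/sin(θ/2) = 17.126822/sin(24.0105°) = 42.090484
C = V + |VC|·bis = (18.9604,40.5995)
T_A = V + ((C−V)·d_A)·d_A = V + 38.4484·d_A = (34.6783,33.7969)
T_B = V + ((C−V)·d_B)·d_B = V + 38.4484·d_B = (3.3903,33.4649)
sweep = 180° − θ = 131.9789°

center=(18.9604,40.5995) T_A=(34.6783,33.7969) T_B=(3.3903,33.4649) sweep=131.9789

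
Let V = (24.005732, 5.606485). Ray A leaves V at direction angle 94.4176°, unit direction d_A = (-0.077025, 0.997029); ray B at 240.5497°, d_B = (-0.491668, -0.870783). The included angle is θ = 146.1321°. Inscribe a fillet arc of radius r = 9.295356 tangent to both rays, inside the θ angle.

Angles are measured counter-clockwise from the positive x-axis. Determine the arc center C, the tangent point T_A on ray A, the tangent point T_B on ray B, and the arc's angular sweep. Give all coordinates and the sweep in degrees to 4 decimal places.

bisector direction at 167.4836° = (-0.976234,0.216718)
center distance |VC| = r/sin(θ/2) = 9.295356/sin(73.0661°) = 9.716659
C = V + |VC|·bis = (14.5200,7.7123)
T_A = V + ((C−V)·d_A)·d_A = V + 2.8302·d_A = (23.7877,8.4282)
T_B = V + ((C−V)·d_B)·d_B = V + 2.8302·d_B = (22.6142,3.1420)
sweep = 180° − θ = 33.8679°

center=(14.5200,7.7123) T_A=(23.7877,8.4282) T_B=(22.6142,3.1420) sweep=33.8679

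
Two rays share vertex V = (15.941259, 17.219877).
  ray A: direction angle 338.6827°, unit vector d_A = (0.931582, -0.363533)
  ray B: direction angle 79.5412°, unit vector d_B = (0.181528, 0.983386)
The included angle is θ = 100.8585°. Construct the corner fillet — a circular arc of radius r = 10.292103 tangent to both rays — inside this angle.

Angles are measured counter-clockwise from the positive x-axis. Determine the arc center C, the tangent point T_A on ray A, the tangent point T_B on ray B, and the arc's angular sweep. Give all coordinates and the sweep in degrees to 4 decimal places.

center=(27.6064,23.7158) T_A=(23.8648,14.1278) T_B=(17.4853,25.5841) sweep=79.1415

bisector direction at 29.1120° = (0.873671,0.486518)
center distance |VC| = r/sin(θ/2) = 10.292103/sin(50.4293°) = 13.351827
C = V + |VC|·bis = (27.6064,23.7158)
T_A = V + ((C−V)·d_A)·d_A = V + 8.5055·d_A = (23.8648,14.1278)
T_B = V + ((C−V)·d_B)·d_B = V + 8.5055·d_B = (17.4853,25.5841)
sweep = 180° − θ = 79.1415°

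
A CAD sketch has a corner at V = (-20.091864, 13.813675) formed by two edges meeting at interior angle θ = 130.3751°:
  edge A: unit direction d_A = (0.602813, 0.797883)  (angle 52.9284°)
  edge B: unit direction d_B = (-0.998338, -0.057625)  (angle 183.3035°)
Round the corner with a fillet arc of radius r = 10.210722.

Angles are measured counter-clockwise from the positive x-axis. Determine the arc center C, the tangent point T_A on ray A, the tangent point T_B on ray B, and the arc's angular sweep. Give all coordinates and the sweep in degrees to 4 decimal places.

center=(-25.3931,23.7354) T_A=(-17.2462,17.5802) T_B=(-24.8047,13.5416) sweep=49.6249

bisector direction at 118.1159° = (-0.471257,0.881996)
center distance |VC| = r/sin(θ/2) = 10.210722/sin(65.1876°) = 11.249175
C = V + |VC|·bis = (-25.3931,23.7354)
T_A = V + ((C−V)·d_A)·d_A = V + 4.7207·d_A = (-17.2462,17.5802)
T_B = V + ((C−V)·d_B)·d_B = V + 4.7207·d_B = (-24.8047,13.5416)
sweep = 180° − θ = 49.6249°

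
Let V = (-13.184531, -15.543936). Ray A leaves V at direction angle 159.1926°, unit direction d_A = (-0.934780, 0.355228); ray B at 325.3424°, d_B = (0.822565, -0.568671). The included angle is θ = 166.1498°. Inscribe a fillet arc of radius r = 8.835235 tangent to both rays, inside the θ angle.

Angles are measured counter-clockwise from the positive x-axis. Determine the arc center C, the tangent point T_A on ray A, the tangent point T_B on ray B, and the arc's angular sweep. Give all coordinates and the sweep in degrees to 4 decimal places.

center=(-17.3262,-23.4217) T_A=(-14.1877,-15.1627) T_B=(-12.3018,-16.1542) sweep=13.8502

bisector direction at 242.2675° = (-0.465344,-0.885130)
center distance |VC| = r/sin(θ/2) = 8.835235/sin(83.0749°) = 8.900165
C = V + |VC|·bis = (-17.3262,-23.4217)
T_A = V + ((C−V)·d_A)·d_A = V + 1.0731·d_A = (-14.1877,-15.1627)
T_B = V + ((C−V)·d_B)·d_B = V + 1.0731·d_B = (-12.3018,-16.1542)
sweep = 180° − θ = 13.8502°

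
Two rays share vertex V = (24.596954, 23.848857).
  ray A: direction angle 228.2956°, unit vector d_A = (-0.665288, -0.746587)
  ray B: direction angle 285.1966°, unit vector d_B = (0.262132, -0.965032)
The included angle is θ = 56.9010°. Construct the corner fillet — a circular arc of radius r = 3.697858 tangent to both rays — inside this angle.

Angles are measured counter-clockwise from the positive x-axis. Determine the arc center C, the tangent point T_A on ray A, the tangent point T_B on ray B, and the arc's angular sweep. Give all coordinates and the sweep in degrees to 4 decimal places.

bisector direction at 256.7461° = (-0.229267,-0.973364)
center distance |VC| = r/sin(θ/2) = 3.697858/sin(28.4505°) = 7.762097
C = V + |VC|·bis = (22.8174,16.2935)
T_A = V + ((C−V)·d_A)·d_A = V + 6.8247·d_A = (20.0566,18.7537)
T_B = V + ((C−V)·d_B)·d_B = V + 6.8247·d_B = (26.3859,17.2628)
sweep = 180° − θ = 123.0990°

center=(22.8174,16.2935) T_A=(20.0566,18.7537) T_B=(26.3859,17.2628) sweep=123.0990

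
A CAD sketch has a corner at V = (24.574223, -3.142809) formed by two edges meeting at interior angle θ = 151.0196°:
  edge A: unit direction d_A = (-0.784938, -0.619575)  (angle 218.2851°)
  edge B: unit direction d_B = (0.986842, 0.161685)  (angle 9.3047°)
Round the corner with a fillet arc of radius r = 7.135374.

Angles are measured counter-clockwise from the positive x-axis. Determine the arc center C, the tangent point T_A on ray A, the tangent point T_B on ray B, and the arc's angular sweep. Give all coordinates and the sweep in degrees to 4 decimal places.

center=(27.5477,-9.8861) T_A=(23.1268,-4.2853) T_B=(26.3940,-2.8447) sweep=28.9804

bisector direction at 293.7949° = (0.403464,-0.914996)
center distance |VC| = r/sin(θ/2) = 7.135374/sin(75.5098°) = 7.369804
C = V + |VC|·bis = (27.5477,-9.8861)
T_A = V + ((C−V)·d_A)·d_A = V + 1.8440·d_A = (23.1268,-4.2853)
T_B = V + ((C−V)·d_B)·d_B = V + 1.8440·d_B = (26.3940,-2.8447)
sweep = 180° − θ = 28.9804°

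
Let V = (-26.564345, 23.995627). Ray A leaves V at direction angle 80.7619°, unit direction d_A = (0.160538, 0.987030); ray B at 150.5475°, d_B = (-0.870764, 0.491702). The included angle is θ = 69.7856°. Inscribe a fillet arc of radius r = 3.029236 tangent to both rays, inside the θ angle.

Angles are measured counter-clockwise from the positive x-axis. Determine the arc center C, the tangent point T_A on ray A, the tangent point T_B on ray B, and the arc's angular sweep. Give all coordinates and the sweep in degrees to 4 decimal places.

center=(-28.8570,28.7691) T_A=(-25.8671,28.2828) T_B=(-30.3465,26.1313) sweep=110.2144

bisector direction at 115.6547° = (-0.432947,0.901420)
center distance |VC| = r/sin(θ/2) = 3.029236/sin(34.8928°) = 5.295471
C = V + |VC|·bis = (-28.8570,28.7691)
T_A = V + ((C−V)·d_A)·d_A = V + 4.3435·d_A = (-25.8671,28.2828)
T_B = V + ((C−V)·d_B)·d_B = V + 4.3435·d_B = (-30.3465,26.1313)
sweep = 180° − θ = 110.2144°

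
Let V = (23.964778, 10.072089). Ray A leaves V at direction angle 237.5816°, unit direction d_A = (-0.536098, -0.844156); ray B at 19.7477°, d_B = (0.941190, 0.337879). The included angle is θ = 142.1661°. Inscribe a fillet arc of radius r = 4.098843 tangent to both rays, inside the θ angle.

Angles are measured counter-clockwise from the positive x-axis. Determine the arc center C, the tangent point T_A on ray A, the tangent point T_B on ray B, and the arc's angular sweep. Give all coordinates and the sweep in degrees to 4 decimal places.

center=(26.6718,6.6889) T_A=(23.2117,8.8863) T_B=(25.2869,10.5467) sweep=37.8339

bisector direction at 308.6646° = (0.624761,-0.780816)
center distance |VC| = r/sin(θ/2) = 4.098843/sin(71.0831°) = 4.332863
C = V + |VC|·bis = (26.6718,6.6889)
T_A = V + ((C−V)·d_A)·d_A = V + 1.4047·d_A = (23.2117,8.8863)
T_B = V + ((C−V)·d_B)·d_B = V + 1.4047·d_B = (25.2869,10.5467)
sweep = 180° − θ = 37.8339°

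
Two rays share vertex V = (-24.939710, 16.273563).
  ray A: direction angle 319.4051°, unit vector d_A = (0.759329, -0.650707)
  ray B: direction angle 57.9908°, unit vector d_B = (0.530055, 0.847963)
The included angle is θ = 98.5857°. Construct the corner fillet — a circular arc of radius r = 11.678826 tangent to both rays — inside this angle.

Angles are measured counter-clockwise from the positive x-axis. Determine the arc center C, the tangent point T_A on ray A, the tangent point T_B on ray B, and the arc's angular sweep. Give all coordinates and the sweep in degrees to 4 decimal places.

center=(-9.7105,18.6034) T_A=(-17.3100,9.7353) T_B=(-19.6138,24.7938) sweep=81.4143

bisector direction at 8.6979° = (0.988499,0.151225)
center distance |VC| = r/sin(θ/2) = 11.678826/sin(49.2929°) = 15.406346
C = V + |VC|·bis = (-9.7105,18.6034)
T_A = V + ((C−V)·d_A)·d_A = V + 10.0479·d_A = (-17.3100,9.7353)
T_B = V + ((C−V)·d_B)·d_B = V + 10.0479·d_B = (-19.6138,24.7938)
sweep = 180° − θ = 81.4143°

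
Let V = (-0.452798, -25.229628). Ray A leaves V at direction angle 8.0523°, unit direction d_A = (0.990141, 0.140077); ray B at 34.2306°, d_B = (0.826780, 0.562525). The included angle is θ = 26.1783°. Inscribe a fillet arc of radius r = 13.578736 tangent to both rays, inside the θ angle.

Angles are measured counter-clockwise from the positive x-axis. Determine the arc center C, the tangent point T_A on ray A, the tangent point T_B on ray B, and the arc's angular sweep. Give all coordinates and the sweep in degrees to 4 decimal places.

center=(55.4706,-3.6041) T_A=(57.3726,-17.0490) T_B=(47.8322,7.6225) sweep=153.8217

bisector direction at 21.1415° = (0.932693,0.360672)
center distance |VC| = r/sin(θ/2) = 13.578736/sin(13.0892°) = 59.959041
C = V + |VC|·bis = (55.4706,-3.6041)
T_A = V + ((C−V)·d_A)·d_A = V + 58.4012·d_A = (57.3726,-17.0490)
T_B = V + ((C−V)·d_B)·d_B = V + 58.4012·d_B = (47.8322,7.6225)
sweep = 180° − θ = 153.8217°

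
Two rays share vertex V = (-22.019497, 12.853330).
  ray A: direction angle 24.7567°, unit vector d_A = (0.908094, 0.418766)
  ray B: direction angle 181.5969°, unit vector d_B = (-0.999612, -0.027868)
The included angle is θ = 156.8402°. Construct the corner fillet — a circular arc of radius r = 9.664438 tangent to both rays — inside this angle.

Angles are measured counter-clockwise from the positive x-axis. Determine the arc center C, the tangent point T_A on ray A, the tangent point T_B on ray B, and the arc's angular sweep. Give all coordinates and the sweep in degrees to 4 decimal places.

center=(-24.2683,22.4588) T_A=(-20.2212,13.6826) T_B=(-23.9990,12.7981) sweep=23.1598

bisector direction at 103.1768° = (-0.227957,0.973671)
center distance |VC| = r/sin(θ/2) = 9.664438/sin(78.4201°) = 9.865238
C = V + |VC|·bis = (-24.2683,22.4588)
T_A = V + ((C−V)·d_A)·d_A = V + 1.9803·d_A = (-20.2212,13.6826)
T_B = V + ((C−V)·d_B)·d_B = V + 1.9803·d_B = (-23.9990,12.7981)
sweep = 180° − θ = 23.1598°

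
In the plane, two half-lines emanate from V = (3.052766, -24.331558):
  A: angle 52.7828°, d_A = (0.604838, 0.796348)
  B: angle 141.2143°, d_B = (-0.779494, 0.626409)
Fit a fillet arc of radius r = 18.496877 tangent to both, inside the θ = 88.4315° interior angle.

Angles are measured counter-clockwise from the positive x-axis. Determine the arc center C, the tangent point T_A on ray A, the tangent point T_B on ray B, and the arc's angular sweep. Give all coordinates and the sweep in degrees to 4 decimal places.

bisector direction at 96.9985° = (-0.121844,0.992549)
center distance |VC| = r/sin(θ/2) = 18.496877/sin(44.2157°) = 26.524062
C = V + |VC|·bis = (-0.1790,1.9949)
T_A = V + ((C−V)·d_A)·d_A = V + 19.0103·d_A = (14.5509,-9.1927)
T_B = V + ((C−V)·d_B)·d_B = V + 19.0103·d_B = (-11.7657,-12.4233)
sweep = 180° − θ = 91.5685°

center=(-0.1790,1.9949) T_A=(14.5509,-9.1927) T_B=(-11.7657,-12.4233) sweep=91.5685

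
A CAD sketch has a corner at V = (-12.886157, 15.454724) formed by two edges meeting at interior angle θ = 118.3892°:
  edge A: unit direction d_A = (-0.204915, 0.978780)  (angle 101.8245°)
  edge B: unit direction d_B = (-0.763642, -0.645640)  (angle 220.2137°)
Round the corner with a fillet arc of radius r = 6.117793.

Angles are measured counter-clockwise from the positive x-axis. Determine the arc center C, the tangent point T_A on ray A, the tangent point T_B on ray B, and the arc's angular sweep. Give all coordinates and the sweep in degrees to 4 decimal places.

bisector direction at 161.0191° = (-0.945627,0.325253)
center distance |VC| = r/sin(θ/2) = 6.117793/sin(59.1946°) = 7.122727
C = V + |VC|·bis = (-19.6216,17.7714)
T_A = V + ((C−V)·d_A)·d_A = V + 3.6477·d_A = (-13.6336,19.0250)
T_B = V + ((C−V)·d_B)·d_B = V + 3.6477·d_B = (-15.6717,13.0996)
sweep = 180° − θ = 61.6108°

center=(-19.6216,17.7714) T_A=(-13.6336,19.0250) T_B=(-15.6717,13.0996) sweep=61.6108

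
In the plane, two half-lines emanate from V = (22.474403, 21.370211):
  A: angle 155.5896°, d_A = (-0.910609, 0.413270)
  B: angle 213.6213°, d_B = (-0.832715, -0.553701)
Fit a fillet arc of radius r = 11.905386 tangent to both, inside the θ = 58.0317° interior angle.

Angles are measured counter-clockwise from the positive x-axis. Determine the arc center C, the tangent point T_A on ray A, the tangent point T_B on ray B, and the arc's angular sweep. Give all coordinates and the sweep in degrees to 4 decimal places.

center=(-1.9909,19.3994) T_A=(2.9292,30.2406) T_B=(4.6011,9.4856) sweep=121.9683

bisector direction at 184.6054° = (-0.996771,-0.080294)
center distance |VC| = r/sin(θ/2) = 11.905386/sin(29.0159°) = 24.544579
C = V + |VC|·bis = (-1.9909,19.3994)
T_A = V + ((C−V)·d_A)·d_A = V + 21.4639·d_A = (2.9292,30.2406)
T_B = V + ((C−V)·d_B)·d_B = V + 21.4639·d_B = (4.6011,9.4856)
sweep = 180° − θ = 121.9683°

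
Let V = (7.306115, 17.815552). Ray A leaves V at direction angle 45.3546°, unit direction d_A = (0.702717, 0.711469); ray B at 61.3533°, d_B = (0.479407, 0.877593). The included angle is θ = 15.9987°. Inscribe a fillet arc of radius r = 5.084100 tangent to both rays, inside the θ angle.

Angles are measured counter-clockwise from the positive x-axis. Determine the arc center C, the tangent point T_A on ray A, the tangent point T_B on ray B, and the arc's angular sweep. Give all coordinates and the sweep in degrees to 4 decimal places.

center=(29.1120,47.1279) T_A=(32.7292,43.5553) T_B=(24.6502,49.5653) sweep=164.0013

bisector direction at 53.3539° = (0.596870,0.802338)
center distance |VC| = r/sin(θ/2) = 5.084100/sin(7.9993°) = 36.533715
C = V + |VC|·bis = (29.1120,47.1279)
T_A = V + ((C−V)·d_A)·d_A = V + 36.1782·d_A = (32.7292,43.5553)
T_B = V + ((C−V)·d_B)·d_B = V + 36.1782·d_B = (24.6502,49.5653)
sweep = 180° − θ = 164.0013°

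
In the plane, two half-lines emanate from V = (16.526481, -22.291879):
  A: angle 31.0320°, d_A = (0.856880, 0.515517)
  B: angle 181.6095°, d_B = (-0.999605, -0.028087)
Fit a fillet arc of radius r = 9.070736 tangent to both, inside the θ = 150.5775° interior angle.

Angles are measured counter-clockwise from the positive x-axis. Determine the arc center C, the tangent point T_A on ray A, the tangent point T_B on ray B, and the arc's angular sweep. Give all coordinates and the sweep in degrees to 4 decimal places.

bisector direction at 106.3207° = (-0.281014,0.959704)
center distance |VC| = r/sin(θ/2) = 9.070736/sin(75.2887°) = 9.378172
C = V + |VC|·bis = (13.8911,-13.2916)
T_A = V + ((C−V)·d_A)·d_A = V + 2.3816·d_A = (18.5672,-21.0641)
T_B = V + ((C−V)·d_B)·d_B = V + 2.3816·d_B = (14.1459,-22.3588)
sweep = 180° − θ = 29.4225°

center=(13.8911,-13.2916) T_A=(18.5672,-21.0641) T_B=(14.1459,-22.3588) sweep=29.4225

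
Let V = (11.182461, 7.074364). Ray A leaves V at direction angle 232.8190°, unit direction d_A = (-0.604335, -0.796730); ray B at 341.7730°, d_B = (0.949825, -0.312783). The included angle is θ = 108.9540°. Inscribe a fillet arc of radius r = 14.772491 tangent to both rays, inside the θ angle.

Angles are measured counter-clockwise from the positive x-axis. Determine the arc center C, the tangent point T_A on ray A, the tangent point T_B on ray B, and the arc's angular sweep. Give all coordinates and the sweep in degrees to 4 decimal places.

bisector direction at 287.2960° = (0.297308,-0.954782)
center distance |VC| = r/sin(θ/2) = 14.772491/sin(54.4770°) = 18.150647
C = V + |VC|·bis = (16.5788,-10.2555)
T_A = V + ((C−V)·d_A)·d_A = V + 10.5461·d_A = (4.8091,-1.3280)
T_B = V + ((C−V)·d_B)·d_B = V + 10.5461·d_B = (21.1994,3.7757)
sweep = 180° − θ = 71.0460°

center=(16.5788,-10.2555) T_A=(4.8091,-1.3280) T_B=(21.1994,3.7757) sweep=71.0460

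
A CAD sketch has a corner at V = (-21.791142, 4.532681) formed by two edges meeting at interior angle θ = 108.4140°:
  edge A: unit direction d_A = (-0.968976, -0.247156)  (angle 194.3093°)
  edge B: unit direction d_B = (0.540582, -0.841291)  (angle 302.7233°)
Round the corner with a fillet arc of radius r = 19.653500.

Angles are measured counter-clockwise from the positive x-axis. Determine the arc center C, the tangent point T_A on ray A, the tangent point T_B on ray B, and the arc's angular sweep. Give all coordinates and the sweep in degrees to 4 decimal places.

center=(-30.6649,-18.0135) T_A=(-35.5224,1.0303) T_B=(-14.1306,-7.3892) sweep=71.5860

bisector direction at 248.5163° = (-0.366237,-0.930522)
center distance |VC| = r/sin(θ/2) = 19.653500/sin(54.2070°) = 24.229621
C = V + |VC|·bis = (-30.6649,-18.0135)
T_A = V + ((C−V)·d_A)·d_A = V + 14.1709·d_A = (-35.5224,1.0303)
T_B = V + ((C−V)·d_B)·d_B = V + 14.1709·d_B = (-14.1306,-7.3892)
sweep = 180° − θ = 71.5860°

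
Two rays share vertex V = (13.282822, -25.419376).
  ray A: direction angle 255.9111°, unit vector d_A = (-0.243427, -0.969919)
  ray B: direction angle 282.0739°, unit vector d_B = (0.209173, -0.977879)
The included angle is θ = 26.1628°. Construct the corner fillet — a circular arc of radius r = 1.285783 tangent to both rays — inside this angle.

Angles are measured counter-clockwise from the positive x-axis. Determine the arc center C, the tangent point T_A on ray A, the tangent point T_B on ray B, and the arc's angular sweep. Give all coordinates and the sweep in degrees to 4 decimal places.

bisector direction at 268.9925° = (-0.017583,-0.999845)
center distance |VC| = r/sin(θ/2) = 1.285783/sin(13.0814°) = 5.680882
C = V + |VC|·bis = (13.1829,-31.0994)
T_A = V + ((C−V)·d_A)·d_A = V + 5.5335·d_A = (11.9358,-30.7864)
T_B = V + ((C−V)·d_B)·d_B = V + 5.5335·d_B = (14.4403,-30.8304)
sweep = 180° − θ = 153.8372°

center=(13.1829,-31.0994) T_A=(11.9358,-30.7864) T_B=(14.4403,-30.8304) sweep=153.8372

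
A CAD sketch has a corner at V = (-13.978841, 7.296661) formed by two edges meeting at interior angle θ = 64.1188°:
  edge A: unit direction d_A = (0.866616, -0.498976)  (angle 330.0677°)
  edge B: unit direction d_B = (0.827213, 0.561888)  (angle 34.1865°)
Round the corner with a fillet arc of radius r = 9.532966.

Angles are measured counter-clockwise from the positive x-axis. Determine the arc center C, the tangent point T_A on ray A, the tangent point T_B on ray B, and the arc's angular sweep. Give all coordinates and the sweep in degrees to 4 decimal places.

bisector direction at 2.1271° = (0.999311,0.037116)
center distance |VC| = r/sin(θ/2) = 9.532966/sin(32.0594°) = 17.959681
C = V + |VC|·bis = (3.9685,7.9633)
T_A = V + ((C−V)·d_A)·d_A = V + 15.2208·d_A = (-0.7883,-0.2982)
T_B = V + ((C−V)·d_B)·d_B = V + 15.2208·d_B = (-1.3880,15.8491)
sweep = 180° − θ = 115.8812°

center=(3.9685,7.9633) T_A=(-0.7883,-0.2982) T_B=(-1.3880,15.8491) sweep=115.8812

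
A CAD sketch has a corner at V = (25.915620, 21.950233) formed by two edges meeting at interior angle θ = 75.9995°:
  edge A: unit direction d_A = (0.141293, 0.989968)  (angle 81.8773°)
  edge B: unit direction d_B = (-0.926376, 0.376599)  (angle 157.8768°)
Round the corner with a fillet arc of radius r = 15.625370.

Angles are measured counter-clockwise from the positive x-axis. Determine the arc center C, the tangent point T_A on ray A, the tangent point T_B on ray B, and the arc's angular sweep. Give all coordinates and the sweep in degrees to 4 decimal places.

center=(13.2728,43.9571) T_A=(28.7415,41.7493) T_B=(7.3883,29.4821) sweep=104.0005

bisector direction at 119.8771° = (-0.498140,0.867096)
center distance |VC| = r/sin(θ/2) = 15.625370/sin(37.9997°) = 25.379950
C = V + |VC|·bis = (13.2728,43.9571)
T_A = V + ((C−V)·d_A)·d_A = V + 19.9997·d_A = (28.7415,41.7493)
T_B = V + ((C−V)·d_B)·d_B = V + 19.9997·d_B = (7.3883,29.4821)
sweep = 180° − θ = 104.0005°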